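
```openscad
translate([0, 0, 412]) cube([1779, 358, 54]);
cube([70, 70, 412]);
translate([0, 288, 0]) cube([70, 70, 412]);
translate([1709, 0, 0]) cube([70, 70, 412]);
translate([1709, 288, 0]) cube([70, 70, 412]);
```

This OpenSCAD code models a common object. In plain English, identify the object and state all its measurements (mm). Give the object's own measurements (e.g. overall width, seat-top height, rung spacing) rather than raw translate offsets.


A bench: a 1779×358 mm seat slab, 54 mm thick, top at z = 466 mm, on four 70×70 mm square legs flush with the seat corners and standing on z = 0.


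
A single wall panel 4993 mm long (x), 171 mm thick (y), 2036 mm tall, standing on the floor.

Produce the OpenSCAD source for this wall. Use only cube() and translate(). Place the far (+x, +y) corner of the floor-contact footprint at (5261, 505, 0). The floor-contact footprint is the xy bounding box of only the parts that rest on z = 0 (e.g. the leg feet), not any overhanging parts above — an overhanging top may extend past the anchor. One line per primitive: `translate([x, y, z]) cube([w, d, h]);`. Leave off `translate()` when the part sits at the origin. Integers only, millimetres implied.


translate([268, 334, 0]) cube([4993, 171, 2036]);


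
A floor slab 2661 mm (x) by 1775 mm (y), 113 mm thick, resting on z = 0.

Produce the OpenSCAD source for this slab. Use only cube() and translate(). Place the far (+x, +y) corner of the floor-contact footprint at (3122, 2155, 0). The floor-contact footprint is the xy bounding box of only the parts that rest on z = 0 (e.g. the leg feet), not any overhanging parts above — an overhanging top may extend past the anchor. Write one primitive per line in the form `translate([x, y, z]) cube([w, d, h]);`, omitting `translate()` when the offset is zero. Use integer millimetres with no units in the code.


translate([461, 380, 0]) cube([2661, 1775, 113]);


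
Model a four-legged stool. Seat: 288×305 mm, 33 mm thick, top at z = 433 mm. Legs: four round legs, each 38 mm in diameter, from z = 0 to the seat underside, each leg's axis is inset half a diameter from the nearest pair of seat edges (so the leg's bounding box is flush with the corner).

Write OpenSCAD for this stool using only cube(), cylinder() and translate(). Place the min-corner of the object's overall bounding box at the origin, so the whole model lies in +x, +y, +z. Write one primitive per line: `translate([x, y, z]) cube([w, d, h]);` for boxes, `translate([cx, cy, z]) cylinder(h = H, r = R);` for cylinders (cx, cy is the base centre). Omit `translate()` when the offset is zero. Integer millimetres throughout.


translate([0, 0, 400]) cube([288, 305, 33]);
translate([19, 19, 0]) cylinder(h = 400, r = 19);
translate([269, 19, 0]) cylinder(h = 400, r = 19);
translate([19, 286, 0]) cylinder(h = 400, r = 19);
translate([269, 286, 0]) cylinder(h = 400, r = 19);


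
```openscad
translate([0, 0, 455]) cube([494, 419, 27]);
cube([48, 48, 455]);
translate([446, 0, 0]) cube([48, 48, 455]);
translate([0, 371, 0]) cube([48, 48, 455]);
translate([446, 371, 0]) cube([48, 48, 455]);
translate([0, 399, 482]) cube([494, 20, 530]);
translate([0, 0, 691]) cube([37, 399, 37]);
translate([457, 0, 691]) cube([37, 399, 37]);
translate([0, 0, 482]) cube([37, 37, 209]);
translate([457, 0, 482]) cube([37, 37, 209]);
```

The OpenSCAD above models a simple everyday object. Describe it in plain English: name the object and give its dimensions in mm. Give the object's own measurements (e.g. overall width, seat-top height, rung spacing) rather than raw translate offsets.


A chair. The seat is a 494×419×27 mm slab with its top at z = 482 mm, on four 48×48 mm corner legs (flush with the seat edges, standing on z = 0). A flat backrest 20 mm thick, 530 mm tall, spans the full seat width and rises from the seat top along its +y edge, rear face flush with the rear of the seat. Two armrests of 37×37 mm section run along each side from the seat's front edge to the front of the backrest, top faces 246 mm above the seat top and outer faces flush with the seat's x-edges; a 37×37 mm post under the front of each armrest stands on the seat at the front corner.


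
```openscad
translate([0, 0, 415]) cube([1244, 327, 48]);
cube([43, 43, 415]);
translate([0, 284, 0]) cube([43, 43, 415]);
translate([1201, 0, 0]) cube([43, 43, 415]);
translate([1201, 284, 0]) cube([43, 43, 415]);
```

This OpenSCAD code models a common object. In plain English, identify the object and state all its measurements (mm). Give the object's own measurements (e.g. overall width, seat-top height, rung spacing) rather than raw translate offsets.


A long wooden bench with a 1244 mm (x) × 327 mm (y) seat, 48 mm thick, its top surface 463 mm above the floor. Four 43 mm square legs at the seat corners, flush with the edges, run from z = 0 to the seat underside.


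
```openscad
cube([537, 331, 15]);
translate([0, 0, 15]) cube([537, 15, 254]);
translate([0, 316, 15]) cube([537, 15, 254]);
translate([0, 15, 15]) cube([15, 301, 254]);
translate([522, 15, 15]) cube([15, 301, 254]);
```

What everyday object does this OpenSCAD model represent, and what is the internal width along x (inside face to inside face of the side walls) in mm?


An open box. The internal width is 507 mm.

A 537×331 base slab with four walls standing on it — an open box. The base is 537 mm wide and the walls are 15 mm thick, so the internal width is 537 − 2 × 15 = 507 mm.


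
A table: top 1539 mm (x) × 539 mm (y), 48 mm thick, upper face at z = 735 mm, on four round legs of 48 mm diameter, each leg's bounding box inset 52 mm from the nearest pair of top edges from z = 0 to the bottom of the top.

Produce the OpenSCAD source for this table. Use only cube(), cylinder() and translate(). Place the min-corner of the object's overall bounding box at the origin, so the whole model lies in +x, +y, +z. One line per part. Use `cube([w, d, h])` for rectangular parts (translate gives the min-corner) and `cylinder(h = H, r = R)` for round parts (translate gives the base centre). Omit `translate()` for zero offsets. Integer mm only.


translate([0, 0, 687]) cube([1539, 539, 48]);
translate([76, 76, 0]) cylinder(h = 687, r = 24);
translate([1463, 76, 0]) cylinder(h = 687, r = 24);
translate([76, 463, 0]) cylinder(h = 687, r = 24);
translate([1463, 463, 0]) cylinder(h = 687, r = 24);


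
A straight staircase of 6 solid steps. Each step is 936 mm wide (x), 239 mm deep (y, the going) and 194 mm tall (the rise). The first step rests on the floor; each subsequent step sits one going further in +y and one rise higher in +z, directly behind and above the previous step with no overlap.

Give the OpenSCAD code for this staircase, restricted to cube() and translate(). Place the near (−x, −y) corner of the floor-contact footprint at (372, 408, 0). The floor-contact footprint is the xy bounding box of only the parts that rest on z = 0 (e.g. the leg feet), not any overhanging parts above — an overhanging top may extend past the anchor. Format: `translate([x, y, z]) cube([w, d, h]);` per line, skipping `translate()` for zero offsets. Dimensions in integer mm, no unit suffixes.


translate([372, 408, 0]) cube([936, 239, 194]);
translate([372, 647, 194]) cube([936, 239, 194]);
translate([372, 886, 388]) cube([936, 239, 194]);
translate([372, 1125, 582]) cube([936, 239, 194]);
translate([372, 1364, 776]) cube([936, 239, 194]);
translate([372, 1603, 970]) cube([936, 239, 194]);


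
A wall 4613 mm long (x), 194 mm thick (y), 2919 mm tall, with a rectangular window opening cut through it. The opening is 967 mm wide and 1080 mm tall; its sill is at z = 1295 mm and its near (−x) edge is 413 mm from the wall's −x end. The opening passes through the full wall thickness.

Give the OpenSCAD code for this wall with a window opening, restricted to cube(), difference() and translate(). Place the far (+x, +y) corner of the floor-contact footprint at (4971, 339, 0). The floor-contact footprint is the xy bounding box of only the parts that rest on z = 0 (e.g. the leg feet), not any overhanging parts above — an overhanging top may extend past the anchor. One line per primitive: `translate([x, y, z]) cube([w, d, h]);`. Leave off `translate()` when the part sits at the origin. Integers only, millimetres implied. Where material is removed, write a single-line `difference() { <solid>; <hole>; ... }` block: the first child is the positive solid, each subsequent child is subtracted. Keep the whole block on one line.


difference() { translate([358, 145, 0]) cube([4613, 194, 2919]); translate([771, 145, 1295]) cube([967, 194, 1080]); }


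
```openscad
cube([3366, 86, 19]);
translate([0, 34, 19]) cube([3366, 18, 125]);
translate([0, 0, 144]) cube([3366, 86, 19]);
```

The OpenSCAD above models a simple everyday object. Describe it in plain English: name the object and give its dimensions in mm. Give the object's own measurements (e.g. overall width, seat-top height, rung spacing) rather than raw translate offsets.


An I-beam lying along x, 3366 mm long. Overall section height 163 mm. Two flanges 86 mm wide (y) and 19 mm thick, one on the floor and one at the top; a web 18 mm thick runs between them, centred on the flange width.


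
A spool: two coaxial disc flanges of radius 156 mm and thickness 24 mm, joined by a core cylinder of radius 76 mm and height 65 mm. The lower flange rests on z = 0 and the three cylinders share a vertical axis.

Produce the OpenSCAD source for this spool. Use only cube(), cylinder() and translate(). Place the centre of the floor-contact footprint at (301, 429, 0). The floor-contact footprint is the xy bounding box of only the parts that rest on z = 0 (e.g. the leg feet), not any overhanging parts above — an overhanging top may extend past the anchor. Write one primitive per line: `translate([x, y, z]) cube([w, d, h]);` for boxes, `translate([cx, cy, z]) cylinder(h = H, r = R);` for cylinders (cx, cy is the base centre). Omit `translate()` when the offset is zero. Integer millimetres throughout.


translate([301, 429, 0]) cylinder(h = 24, r = 156);
translate([301, 429, 24]) cylinder(h = 65, r = 76);
translate([301, 429, 89]) cylinder(h = 24, r = 156);


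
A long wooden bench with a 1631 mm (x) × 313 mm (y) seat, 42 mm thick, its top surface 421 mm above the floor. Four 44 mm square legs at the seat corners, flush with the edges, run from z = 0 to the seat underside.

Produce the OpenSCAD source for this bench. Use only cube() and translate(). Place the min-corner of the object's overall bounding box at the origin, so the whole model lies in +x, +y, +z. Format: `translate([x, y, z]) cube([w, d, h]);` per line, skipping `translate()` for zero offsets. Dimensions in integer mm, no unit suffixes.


translate([0, 0, 379]) cube([1631, 313, 42]);
cube([44, 44, 379]);
translate([0, 269, 0]) cube([44, 44, 379]);
translate([1587, 0, 0]) cube([44, 44, 379]);
translate([1587, 269, 0]) cube([44, 44, 379]);


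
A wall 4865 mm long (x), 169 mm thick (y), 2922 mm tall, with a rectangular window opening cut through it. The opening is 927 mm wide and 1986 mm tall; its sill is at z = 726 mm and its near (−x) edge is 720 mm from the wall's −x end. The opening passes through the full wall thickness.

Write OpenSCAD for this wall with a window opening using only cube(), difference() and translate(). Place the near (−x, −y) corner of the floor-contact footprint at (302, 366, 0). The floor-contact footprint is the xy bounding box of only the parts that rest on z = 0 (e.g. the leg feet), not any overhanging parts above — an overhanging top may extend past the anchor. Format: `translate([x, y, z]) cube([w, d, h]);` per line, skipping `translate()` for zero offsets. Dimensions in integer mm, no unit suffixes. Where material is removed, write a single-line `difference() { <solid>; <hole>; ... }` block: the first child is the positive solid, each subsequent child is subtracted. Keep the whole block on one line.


difference() { translate([302, 366, 0]) cube([4865, 169, 2922]); translate([1022, 366, 726]) cube([927, 169, 1986]); }


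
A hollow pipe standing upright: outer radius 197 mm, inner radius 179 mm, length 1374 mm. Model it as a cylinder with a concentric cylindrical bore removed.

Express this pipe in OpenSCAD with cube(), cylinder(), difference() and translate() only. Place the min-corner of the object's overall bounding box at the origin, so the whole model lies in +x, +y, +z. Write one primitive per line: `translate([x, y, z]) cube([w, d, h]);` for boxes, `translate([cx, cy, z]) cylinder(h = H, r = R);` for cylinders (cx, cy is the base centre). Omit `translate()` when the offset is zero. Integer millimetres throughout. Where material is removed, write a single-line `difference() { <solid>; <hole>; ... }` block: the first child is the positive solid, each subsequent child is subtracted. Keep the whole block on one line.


difference() { translate([197, 197, 0]) cylinder(h = 1374, r = 197); translate([197, 197, 0]) cylinder(h = 1374, r = 179); }


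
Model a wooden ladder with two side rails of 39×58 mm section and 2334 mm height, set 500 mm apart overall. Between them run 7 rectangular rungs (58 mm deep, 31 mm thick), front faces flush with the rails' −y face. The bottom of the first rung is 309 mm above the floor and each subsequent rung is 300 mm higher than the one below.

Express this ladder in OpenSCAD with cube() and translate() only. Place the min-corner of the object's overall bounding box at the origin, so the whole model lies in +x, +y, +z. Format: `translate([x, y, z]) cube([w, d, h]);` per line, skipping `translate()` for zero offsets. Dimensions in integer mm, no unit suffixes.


cube([39, 58, 2334]);
translate([461, 0, 0]) cube([39, 58, 2334]);
translate([39, 0, 309]) cube([422, 58, 31]);
translate([39, 0, 609]) cube([422, 58, 31]);
translate([39, 0, 909]) cube([422, 58, 31]);
translate([39, 0, 1209]) cube([422, 58, 31]);
translate([39, 0, 1509]) cube([422, 58, 31]);
translate([39, 0, 1809]) cube([422, 58, 31]);
translate([39, 0, 2109]) cube([422, 58, 31]);


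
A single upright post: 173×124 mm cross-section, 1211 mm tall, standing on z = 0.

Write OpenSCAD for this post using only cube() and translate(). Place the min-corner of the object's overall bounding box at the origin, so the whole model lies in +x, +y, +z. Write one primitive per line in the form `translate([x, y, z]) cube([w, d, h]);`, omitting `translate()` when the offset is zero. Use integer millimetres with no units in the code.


cube([173, 124, 1211]);


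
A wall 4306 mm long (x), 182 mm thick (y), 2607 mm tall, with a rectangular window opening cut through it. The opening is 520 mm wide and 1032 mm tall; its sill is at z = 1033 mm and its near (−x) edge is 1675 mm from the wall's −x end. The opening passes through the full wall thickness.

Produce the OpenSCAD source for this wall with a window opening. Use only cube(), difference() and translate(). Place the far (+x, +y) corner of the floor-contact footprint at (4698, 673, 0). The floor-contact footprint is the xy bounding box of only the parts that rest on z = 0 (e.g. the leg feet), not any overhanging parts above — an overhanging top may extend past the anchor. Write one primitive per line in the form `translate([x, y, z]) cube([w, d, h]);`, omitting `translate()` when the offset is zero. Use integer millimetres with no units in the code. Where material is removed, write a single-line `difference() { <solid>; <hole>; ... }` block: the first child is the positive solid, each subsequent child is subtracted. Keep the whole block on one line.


difference() { translate([392, 491, 0]) cube([4306, 182, 2607]); translate([2067, 491, 1033]) cube([520, 182, 1032]); }


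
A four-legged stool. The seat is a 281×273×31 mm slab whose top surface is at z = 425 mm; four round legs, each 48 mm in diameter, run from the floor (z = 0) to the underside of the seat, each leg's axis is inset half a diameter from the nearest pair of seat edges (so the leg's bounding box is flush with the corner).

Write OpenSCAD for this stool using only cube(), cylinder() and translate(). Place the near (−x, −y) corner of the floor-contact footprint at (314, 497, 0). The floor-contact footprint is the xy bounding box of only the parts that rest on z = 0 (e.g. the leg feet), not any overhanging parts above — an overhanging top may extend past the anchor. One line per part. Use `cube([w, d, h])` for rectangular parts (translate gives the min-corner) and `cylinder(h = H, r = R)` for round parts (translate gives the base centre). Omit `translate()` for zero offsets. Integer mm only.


translate([314, 497, 394]) cube([281, 273, 31]);
translate([338, 521, 0]) cylinder(h = 394, r = 24);
translate([571, 521, 0]) cylinder(h = 394, r = 24);
translate([338, 746, 0]) cylinder(h = 394, r = 24);
translate([571, 746, 0]) cylinder(h = 394, r = 24);


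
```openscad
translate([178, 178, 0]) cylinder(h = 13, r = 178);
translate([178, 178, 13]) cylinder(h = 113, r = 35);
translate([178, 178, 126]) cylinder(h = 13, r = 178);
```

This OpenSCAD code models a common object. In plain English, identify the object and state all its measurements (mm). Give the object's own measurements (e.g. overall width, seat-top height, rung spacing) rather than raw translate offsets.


A spool: two coaxial disc flanges of radius 178 mm and thickness 13 mm, joined by a core cylinder of radius 35 mm and height 113 mm. The lower flange rests on z = 0 and the three cylinders share a vertical axis.


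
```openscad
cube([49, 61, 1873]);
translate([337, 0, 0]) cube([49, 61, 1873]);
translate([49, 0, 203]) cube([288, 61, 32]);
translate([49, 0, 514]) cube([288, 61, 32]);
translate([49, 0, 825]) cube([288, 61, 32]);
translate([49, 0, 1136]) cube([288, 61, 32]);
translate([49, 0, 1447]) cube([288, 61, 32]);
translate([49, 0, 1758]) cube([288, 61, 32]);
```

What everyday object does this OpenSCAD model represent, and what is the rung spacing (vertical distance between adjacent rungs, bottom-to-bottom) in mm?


A ladder. The rung spacing is 311 mm.

Two tall 49×61 posts with 6 short bars between them — a ladder. Adjacent rungs sit at z = 203 and z = 514, so the spacing is 514 − 203 = 311 mm.


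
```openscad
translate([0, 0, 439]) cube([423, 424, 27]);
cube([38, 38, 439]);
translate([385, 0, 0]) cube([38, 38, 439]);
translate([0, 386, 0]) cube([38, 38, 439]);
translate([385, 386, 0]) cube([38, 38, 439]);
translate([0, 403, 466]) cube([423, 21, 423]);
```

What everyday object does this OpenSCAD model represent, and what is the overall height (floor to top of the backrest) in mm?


A chair. The overall height is 889 mm.

A slab on four corner posts with a tall panel at the back — a chair. The seat slab sits at z = 439 with thickness 27, and the 423 mm backrest starts at the seat top, so the overall height is 439 + 27 + 423 = 889 mm.


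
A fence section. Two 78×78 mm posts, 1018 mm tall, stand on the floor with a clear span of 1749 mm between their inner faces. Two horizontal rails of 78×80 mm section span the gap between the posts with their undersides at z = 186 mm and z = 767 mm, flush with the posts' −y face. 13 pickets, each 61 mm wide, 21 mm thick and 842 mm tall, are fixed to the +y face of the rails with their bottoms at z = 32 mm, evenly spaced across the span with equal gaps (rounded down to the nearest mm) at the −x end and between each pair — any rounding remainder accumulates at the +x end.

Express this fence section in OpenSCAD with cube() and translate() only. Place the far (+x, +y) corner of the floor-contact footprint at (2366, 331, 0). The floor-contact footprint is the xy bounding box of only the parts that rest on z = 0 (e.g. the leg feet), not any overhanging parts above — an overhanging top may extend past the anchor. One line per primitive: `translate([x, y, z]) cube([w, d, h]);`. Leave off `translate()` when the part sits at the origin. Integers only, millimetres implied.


translate([461, 253, 0]) cube([78, 78, 1018]);
translate([2288, 253, 0]) cube([78, 78, 1018]);
translate([539, 253, 186]) cube([1749, 78, 80]);
translate([539, 253, 767]) cube([1749, 78, 80]);
translate([607, 331, 32]) cube([61, 21, 842]);
translate([736, 331, 32]) cube([61, 21, 842]);
translate([865, 331, 32]) cube([61, 21, 842]);
translate([994, 331, 32]) cube([61, 21, 842]);
translate([1123, 331, 32]) cube([61, 21, 842]);
translate([1252, 331, 32]) cube([61, 21, 842]);
translate([1381, 331, 32]) cube([61, 21, 842]);
translate([1510, 331, 32]) cube([61, 21, 842]);
translate([1639, 331, 32]) cube([61, 21, 842]);
translate([1768, 331, 32]) cube([61, 21, 842]);
translate([1897, 331, 32]) cube([61, 21, 842]);
translate([2026, 331, 32]) cube([61, 21, 842]);
translate([2155, 331, 32]) cube([61, 21, 842]);


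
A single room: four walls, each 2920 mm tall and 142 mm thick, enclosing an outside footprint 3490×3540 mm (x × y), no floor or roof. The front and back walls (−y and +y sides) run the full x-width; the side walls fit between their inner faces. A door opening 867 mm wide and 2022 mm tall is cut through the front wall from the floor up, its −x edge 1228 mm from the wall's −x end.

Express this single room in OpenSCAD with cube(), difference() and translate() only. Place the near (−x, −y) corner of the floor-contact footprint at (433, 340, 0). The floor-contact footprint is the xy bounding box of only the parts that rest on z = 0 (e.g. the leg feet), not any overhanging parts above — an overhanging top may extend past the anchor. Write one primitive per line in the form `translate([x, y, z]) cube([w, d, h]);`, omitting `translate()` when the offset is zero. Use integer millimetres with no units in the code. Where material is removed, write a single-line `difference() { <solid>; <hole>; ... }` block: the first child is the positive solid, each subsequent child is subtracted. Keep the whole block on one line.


difference() { translate([433, 340, 0]) cube([3490, 142, 2920]); translate([1661, 340, 0]) cube([867, 142, 2022]); }
translate([433, 3738, 0]) cube([3490, 142, 2920]);
translate([433, 482, 0]) cube([142, 3256, 2920]);
translate([3781, 482, 0]) cube([142, 3256, 2920]);


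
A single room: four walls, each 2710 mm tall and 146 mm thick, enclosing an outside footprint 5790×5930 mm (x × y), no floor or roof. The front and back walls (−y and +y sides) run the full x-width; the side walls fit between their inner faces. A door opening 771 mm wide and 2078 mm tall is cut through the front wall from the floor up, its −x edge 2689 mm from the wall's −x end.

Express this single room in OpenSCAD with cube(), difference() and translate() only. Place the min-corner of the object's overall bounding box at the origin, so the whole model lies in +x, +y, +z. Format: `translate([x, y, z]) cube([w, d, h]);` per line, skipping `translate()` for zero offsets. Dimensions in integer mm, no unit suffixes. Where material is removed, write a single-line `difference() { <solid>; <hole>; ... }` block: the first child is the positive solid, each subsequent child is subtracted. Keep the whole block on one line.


difference() { cube([5790, 146, 2710]); translate([2689, 0, 0]) cube([771, 146, 2078]); }
translate([0, 5784, 0]) cube([5790, 146, 2710]);
translate([0, 146, 0]) cube([146, 5638, 2710]);
translate([5644, 146, 0]) cube([146, 5638, 2710]);


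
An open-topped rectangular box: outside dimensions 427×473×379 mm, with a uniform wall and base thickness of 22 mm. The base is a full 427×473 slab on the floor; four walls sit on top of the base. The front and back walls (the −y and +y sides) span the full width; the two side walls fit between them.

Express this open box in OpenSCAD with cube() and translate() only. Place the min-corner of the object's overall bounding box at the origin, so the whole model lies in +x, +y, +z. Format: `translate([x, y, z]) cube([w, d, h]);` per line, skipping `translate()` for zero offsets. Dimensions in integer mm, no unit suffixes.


cube([427, 473, 22]);
translate([0, 0, 22]) cube([427, 22, 357]);
translate([0, 451, 22]) cube([427, 22, 357]);
translate([0, 22, 22]) cube([22, 429, 357]);
translate([405, 22, 22]) cube([22, 429, 357]);


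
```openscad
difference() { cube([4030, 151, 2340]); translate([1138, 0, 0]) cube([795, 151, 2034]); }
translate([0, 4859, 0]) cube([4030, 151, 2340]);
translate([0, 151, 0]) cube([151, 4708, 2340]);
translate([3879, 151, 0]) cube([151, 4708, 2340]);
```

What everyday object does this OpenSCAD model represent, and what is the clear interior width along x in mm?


A single room. The interior width is 3728 mm.

Four walls enclosing a rectangle with a door in the front wall — a room. Outside width 4030 minus two 151 mm walls gives 3728 mm.


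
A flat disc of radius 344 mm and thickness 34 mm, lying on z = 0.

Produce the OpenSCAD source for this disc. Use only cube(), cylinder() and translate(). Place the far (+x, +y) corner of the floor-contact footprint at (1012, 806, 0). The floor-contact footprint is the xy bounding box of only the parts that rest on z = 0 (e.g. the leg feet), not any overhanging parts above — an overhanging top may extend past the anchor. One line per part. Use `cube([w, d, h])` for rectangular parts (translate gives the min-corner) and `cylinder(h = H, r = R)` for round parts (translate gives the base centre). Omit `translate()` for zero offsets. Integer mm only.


translate([668, 462, 0]) cylinder(h = 34, r = 344);


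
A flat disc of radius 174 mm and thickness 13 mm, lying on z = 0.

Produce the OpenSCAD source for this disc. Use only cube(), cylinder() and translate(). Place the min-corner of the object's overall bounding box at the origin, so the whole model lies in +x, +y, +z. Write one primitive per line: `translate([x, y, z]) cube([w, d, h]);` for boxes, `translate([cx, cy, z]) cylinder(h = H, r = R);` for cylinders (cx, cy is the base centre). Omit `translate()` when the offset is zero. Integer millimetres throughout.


translate([174, 174, 0]) cylinder(h = 13, r = 174);


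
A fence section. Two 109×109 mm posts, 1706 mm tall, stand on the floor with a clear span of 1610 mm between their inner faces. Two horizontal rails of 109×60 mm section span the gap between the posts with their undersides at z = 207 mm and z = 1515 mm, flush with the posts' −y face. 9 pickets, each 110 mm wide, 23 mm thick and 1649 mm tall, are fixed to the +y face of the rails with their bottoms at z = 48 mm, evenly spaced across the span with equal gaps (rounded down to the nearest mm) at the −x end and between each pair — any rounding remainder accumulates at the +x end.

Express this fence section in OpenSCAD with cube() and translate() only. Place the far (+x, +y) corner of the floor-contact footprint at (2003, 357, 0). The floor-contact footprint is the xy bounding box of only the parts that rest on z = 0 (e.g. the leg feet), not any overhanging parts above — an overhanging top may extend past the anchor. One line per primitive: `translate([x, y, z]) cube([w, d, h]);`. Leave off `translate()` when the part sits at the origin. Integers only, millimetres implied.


translate([175, 248, 0]) cube([109, 109, 1706]);
translate([1894, 248, 0]) cube([109, 109, 1706]);
translate([284, 248, 207]) cube([1610, 109, 60]);
translate([284, 248, 1515]) cube([1610, 109, 60]);
translate([346, 357, 48]) cube([110, 23, 1649]);
translate([518, 357, 48]) cube([110, 23, 1649]);
translate([690, 357, 48]) cube([110, 23, 1649]);
translate([862, 357, 48]) cube([110, 23, 1649]);
translate([1034, 357, 48]) cube([110, 23, 1649]);
translate([1206, 357, 48]) cube([110, 23, 1649]);
translate([1378, 357, 48]) cube([110, 23, 1649]);
translate([1550, 357, 48]) cube([110, 23, 1649]);
translate([1722, 357, 48]) cube([110, 23, 1649]);


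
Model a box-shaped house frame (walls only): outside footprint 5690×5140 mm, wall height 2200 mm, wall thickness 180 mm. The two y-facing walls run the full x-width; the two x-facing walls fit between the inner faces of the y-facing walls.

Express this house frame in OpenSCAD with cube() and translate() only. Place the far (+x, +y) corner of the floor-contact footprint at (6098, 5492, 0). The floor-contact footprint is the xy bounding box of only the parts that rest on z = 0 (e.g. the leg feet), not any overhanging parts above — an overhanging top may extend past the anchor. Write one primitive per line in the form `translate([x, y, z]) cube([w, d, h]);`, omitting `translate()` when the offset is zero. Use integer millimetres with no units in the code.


translate([408, 352, 0]) cube([5690, 180, 2200]);
translate([408, 5312, 0]) cube([5690, 180, 2200]);
translate([408, 532, 0]) cube([180, 4780, 2200]);
translate([5918, 532, 0]) cube([180, 4780, 2200]);


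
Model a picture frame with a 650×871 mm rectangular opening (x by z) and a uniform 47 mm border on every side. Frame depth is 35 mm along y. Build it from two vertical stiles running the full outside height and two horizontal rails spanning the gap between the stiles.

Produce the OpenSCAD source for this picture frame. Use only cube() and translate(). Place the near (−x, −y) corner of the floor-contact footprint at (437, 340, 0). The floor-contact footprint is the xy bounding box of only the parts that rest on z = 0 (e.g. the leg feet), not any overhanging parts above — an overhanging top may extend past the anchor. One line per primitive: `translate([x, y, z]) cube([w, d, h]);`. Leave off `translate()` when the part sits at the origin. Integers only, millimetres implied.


translate([437, 340, 0]) cube([47, 35, 965]);
translate([1134, 340, 0]) cube([47, 35, 965]);
translate([484, 340, 0]) cube([650, 35, 47]);
translate([484, 340, 918]) cube([650, 35, 47]);


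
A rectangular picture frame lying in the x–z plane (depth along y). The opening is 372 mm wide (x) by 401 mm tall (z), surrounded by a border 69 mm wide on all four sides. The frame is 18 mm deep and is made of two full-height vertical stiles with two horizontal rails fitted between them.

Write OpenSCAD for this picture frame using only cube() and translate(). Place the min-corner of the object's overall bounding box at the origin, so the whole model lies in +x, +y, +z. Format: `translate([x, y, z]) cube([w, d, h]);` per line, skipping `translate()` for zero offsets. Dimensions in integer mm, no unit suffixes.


cube([69, 18, 539]);
translate([441, 0, 0]) cube([69, 18, 539]);
translate([69, 0, 0]) cube([372, 18, 69]);
translate([69, 0, 470]) cube([372, 18, 69]);


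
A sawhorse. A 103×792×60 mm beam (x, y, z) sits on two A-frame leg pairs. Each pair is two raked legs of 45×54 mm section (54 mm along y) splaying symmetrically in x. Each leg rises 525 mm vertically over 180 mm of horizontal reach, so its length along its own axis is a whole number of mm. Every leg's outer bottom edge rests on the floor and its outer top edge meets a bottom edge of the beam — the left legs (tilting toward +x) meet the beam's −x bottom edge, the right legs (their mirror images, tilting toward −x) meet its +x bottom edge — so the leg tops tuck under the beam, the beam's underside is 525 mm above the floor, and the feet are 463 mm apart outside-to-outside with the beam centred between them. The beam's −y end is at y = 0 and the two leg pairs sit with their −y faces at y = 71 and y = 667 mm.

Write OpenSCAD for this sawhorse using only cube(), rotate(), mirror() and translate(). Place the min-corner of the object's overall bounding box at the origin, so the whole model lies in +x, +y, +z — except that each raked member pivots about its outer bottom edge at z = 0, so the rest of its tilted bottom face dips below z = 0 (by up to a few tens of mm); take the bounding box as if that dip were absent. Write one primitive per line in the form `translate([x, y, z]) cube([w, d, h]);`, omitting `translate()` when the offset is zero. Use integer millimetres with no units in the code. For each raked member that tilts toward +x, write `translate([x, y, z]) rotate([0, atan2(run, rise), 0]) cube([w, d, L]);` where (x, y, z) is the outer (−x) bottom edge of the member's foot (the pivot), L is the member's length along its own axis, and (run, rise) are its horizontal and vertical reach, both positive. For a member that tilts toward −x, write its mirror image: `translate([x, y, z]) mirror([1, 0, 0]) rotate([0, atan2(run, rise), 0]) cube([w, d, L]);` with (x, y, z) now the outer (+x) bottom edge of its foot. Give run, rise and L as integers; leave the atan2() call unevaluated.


translate([180, 0, 525]) cube([103, 792, 60]);
translate([0, 71, 0]) rotate([0, atan2(180, 525), 0]) cube([45, 54, 555]);
translate([463, 71, 0]) mirror([1, 0, 0]) rotate([0, atan2(180, 525), 0]) cube([45, 54, 555]);
translate([0, 667, 0]) rotate([0, atan2(180, 525), 0]) cube([45, 54, 555]);
translate([463, 667, 0]) mirror([1, 0, 0]) rotate([0, atan2(180, 525), 0]) cube([45, 54, 555]);


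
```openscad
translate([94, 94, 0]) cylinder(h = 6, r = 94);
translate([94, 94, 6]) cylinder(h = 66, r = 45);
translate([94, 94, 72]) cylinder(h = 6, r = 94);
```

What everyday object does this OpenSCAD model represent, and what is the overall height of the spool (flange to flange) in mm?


A spool. The overall height is 78 mm.

Three coaxial cylinders, large–small–large — a spool. Two 6 mm flanges and a 66 mm core give 6 + 66 + 6 = 78 mm.


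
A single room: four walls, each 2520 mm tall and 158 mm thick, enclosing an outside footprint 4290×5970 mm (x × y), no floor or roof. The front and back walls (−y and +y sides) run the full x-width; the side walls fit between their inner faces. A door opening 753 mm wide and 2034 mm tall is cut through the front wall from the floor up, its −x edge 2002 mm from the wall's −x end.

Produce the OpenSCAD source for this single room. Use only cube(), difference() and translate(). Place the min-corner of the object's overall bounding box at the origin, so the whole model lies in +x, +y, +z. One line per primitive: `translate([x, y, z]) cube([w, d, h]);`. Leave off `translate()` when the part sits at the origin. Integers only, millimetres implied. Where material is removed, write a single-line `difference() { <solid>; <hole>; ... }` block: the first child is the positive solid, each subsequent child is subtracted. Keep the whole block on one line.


difference() { cube([4290, 158, 2520]); translate([2002, 0, 0]) cube([753, 158, 2034]); }
translate([0, 5812, 0]) cube([4290, 158, 2520]);
translate([0, 158, 0]) cube([158, 5654, 2520]);
translate([4132, 158, 0]) cube([158, 5654, 2520]);


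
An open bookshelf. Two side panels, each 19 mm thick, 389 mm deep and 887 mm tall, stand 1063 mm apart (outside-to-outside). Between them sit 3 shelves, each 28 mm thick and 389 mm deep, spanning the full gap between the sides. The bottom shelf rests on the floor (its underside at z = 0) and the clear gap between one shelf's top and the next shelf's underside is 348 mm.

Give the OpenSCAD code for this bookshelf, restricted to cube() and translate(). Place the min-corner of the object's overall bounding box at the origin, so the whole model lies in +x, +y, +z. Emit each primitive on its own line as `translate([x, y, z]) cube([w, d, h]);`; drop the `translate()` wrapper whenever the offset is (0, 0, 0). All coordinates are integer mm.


cube([19, 389, 887]);
translate([1044, 0, 0]) cube([19, 389, 887]);
translate([19, 0, 0]) cube([1025, 389, 28]);
translate([19, 0, 376]) cube([1025, 389, 28]);
translate([19, 0, 752]) cube([1025, 389, 28]);


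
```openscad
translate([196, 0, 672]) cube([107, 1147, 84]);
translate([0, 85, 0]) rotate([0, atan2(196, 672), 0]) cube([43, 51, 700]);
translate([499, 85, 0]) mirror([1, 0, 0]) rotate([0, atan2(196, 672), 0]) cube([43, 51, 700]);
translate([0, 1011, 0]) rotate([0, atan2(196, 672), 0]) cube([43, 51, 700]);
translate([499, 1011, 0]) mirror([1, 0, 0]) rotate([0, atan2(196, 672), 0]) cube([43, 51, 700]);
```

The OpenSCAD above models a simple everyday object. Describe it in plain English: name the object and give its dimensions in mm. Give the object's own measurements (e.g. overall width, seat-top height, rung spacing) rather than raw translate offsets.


A sawhorse. A 107×1147×84 mm beam (x, y, z) sits on two A-frame leg pairs. Each pair is two raked legs of 43×51 mm section (51 mm along y) splaying symmetrically in x. Each leg rises 672 mm vertically over 196 mm of horizontal reach and is 700 mm long along its own axis. Every leg's outer bottom edge rests on the floor and its outer top edge meets a bottom edge of the beam — the left legs (tilting toward +x) meet the beam's −x bottom edge, the right legs (their mirror images, tilting toward −x) meet its +x bottom edge — so the leg tops tuck under the beam, the beam's underside is 672 mm above the floor, and the feet are 499 mm apart outside-to-outside with the beam centred between them. The two leg pairs are set in 85 mm from either end of the beam.


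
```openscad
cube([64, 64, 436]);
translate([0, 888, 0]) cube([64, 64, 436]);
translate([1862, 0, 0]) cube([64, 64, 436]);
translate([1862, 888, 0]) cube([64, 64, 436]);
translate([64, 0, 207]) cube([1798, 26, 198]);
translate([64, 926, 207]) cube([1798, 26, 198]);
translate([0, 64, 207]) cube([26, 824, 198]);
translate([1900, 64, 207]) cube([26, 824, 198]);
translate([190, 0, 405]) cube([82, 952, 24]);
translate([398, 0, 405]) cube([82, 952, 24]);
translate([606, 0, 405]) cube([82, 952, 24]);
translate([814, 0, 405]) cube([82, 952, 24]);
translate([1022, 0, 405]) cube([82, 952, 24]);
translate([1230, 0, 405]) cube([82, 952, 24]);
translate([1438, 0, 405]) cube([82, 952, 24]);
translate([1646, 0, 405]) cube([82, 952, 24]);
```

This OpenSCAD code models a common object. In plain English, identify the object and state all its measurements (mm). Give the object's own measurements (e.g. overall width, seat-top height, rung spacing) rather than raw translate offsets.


A bed frame 1926 mm long (x) by 952 mm wide (y). Four 64×64 mm corner posts, 436 mm tall, at the corners of the footprint. Four rails of 26 mm thickness and 198 mm height run between adjacent posts with their undersides at z = 207 mm, their outer faces flush with the outside of the frame (the two x-running rails run between the posts' inner faces; the two y-running rails run between the posts' inner faces). 8 slats, each 82 mm wide (x) and 24 mm thick, lie across the top of the two x-running rails, running the full 952 mm width of the frame in y; along x they sit between the end posts with a 126 mm gap after the −x posts and between neighbouring slats, leaving 134 mm before the +x posts.


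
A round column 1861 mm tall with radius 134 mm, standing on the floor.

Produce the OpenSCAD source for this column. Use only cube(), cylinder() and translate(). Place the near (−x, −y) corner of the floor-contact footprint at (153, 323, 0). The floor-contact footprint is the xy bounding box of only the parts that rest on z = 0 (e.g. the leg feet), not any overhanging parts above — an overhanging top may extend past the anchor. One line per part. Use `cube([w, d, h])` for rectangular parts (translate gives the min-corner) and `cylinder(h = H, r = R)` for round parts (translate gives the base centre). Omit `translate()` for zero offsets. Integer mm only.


translate([287, 457, 0]) cylinder(h = 1861, r = 134);


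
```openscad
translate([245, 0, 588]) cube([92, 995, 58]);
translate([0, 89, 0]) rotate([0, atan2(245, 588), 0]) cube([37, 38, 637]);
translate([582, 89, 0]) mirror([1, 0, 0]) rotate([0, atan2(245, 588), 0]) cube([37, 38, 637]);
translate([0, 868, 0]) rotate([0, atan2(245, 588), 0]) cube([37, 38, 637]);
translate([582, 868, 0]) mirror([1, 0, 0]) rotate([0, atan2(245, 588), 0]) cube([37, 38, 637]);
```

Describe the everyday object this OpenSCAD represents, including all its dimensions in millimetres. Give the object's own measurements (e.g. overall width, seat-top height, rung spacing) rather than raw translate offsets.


A sawhorse. A 92×995×58 mm beam (x, y, z) sits on two A-frame leg pairs. Each pair is two raked legs of 37×38 mm section (38 mm along y) splaying symmetrically in x. Each leg rises 588 mm vertically over 245 mm of horizontal reach and is 637 mm long along its own axis. Every leg's outer bottom edge rests on the floor and its outer top edge meets a bottom edge of the beam — the left legs (tilting toward +x) meet the beam's −x bottom edge, the right legs (their mirror images, tilting toward −x) meet its +x bottom edge — so the leg tops tuck under the beam, the beam's underside is 588 mm above the floor, and the feet are 582 mm apart outside-to-outside with the beam centred between them. The two leg pairs are set in 89 mm from either end of the beam.
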